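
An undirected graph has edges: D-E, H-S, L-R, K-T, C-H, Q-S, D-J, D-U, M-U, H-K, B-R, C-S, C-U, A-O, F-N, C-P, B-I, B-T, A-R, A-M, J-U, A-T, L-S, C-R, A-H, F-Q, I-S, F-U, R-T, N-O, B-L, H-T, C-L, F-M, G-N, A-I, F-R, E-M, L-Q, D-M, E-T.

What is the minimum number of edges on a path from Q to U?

2

Level 0: Q
Level 1: F, L, S
Level 2: B, C, H, I, M, N, R, U
Level 3: A, D, E, G, J, K, O, P, T
U first appears at level 2.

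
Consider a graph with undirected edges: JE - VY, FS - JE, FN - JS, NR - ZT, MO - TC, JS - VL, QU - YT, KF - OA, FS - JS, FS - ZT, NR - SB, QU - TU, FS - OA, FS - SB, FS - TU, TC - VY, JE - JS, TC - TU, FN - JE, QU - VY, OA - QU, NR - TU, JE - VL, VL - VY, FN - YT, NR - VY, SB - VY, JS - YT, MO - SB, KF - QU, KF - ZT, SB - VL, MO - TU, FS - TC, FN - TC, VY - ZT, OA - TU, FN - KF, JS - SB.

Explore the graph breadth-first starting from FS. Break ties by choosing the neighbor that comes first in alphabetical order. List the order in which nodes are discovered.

Visit FS; enqueue JE, JS, OA, SB, TC, TU, ZT → queue [JE, JS, OA, SB, TC, TU, ZT]
Visit JE; enqueue FN, VL, VY → queue [JS, OA, SB, TC, TU, ZT, FN, VL, VY]
Visit JS; enqueue YT → queue [OA, SB, TC, TU, ZT, FN, VL, VY, YT]
Visit OA; enqueue KF, QU → queue [SB, TC, TU, ZT, FN, VL, VY, YT, KF, QU]
Visit SB; enqueue MO, NR → queue [TC, TU, ZT, FN, VL, VY, YT, KF, QU, MO, NR]
Visit TC → queue [TU, ZT, FN, VL, VY, YT, KF, QU, MO, NR]
Visit TU → queue [ZT, FN, VL, VY, YT, KF, QU, MO, NR]
Visit ZT → queue [FN, VL, VY, YT, KF, QU, MO, NR]
Visit FN → queue [VL, VY, YT, KF, QU, MO, NR]
Visit VL → queue [VY, YT, KF, QU, MO, NR]
Visit VY → queue [YT, KF, QU, MO, NR]
Visit YT → queue [KF, QU, MO, NR]
Visit KF → queue [QU, MO, NR]
Visit QU → queue [MO, NR]
Visit MO → queue [NR]
Visit NR → queue []

FS JE JS OA SB TC TU ZT FN VL VY YT KF QU MO NR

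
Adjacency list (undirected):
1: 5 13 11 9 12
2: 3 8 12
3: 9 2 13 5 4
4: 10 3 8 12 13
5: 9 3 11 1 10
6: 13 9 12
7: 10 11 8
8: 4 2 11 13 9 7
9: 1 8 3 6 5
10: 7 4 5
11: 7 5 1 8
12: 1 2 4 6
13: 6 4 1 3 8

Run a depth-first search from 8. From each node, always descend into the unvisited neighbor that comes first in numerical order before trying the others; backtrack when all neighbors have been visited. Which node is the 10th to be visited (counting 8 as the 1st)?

12

Visit 8
8 → 2
2 → 3
3 → 4
4 → 10
10 → 5
5 → 1
1 → 9
9 → 6
6 → 12
6 → 13
1 → 11
11 → 7

Visit order: 8, 2, 3, 4, 10, 5, 1, 9, 6, 12, 13, 11, 7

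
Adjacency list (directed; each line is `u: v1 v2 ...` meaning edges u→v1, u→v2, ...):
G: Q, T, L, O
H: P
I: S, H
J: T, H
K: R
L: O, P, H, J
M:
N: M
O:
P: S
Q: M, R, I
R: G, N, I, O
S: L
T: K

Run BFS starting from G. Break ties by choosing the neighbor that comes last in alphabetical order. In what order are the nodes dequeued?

G, T, Q, O, L, K, R, M, I, P, J, H, N, S

Visit G; enqueue T, Q, O, L → queue [T, Q, O, L]
Visit T; enqueue K → queue [Q, O, L, K]
Visit Q; enqueue R, M, I → queue [O, L, K, R, M, I]
Visit O → queue [L, K, R, M, I]
Visit L; enqueue P, J, H → queue [K, R, M, I, P, J, H]
Visit K → queue [R, M, I, P, J, H]
Visit R; enqueue N → queue [M, I, P, J, H, N]
Visit M → queue [I, P, J, H, N]
Visit I; enqueue S → queue [P, J, H, N, S]
Visit P → queue [J, H, N, S]
Visit J → queue [H, N, S]
Visit H → queue [N, S]
Visit N → queue [S]
Visit S → queue []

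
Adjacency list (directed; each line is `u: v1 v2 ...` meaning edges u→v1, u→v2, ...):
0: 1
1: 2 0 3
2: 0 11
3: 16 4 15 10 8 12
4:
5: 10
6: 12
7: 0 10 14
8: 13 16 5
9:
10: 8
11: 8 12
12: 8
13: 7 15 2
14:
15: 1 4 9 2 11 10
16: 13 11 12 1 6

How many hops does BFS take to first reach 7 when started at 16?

Level 0: 16
Level 1: 1, 6, 11, 12, 13
Level 2: 0, 2, 3, 7, 8, 15
Level 3: 4, 5, 9, 10, 14
7 first appears at level 2.

2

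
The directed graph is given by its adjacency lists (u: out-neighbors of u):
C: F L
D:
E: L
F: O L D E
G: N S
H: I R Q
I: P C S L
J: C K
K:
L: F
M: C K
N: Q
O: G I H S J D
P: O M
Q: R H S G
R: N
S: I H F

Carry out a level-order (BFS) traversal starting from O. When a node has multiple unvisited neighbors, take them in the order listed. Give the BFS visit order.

Visit O; enqueue G, I, H, S, J, D → queue [G, I, H, S, J, D]
Visit G; enqueue N → queue [I, H, S, J, D, N]
Visit I; enqueue P, C, L → queue [H, S, J, D, N, P, C, L]
Visit H; enqueue R, Q → queue [S, J, D, N, P, C, L, R, Q]
Visit S; enqueue F → queue [J, D, N, P, C, L, R, Q, F]
Visit J; enqueue K → queue [D, N, P, C, L, R, Q, F, K]
Visit D → queue [N, P, C, L, R, Q, F, K]
Visit N → queue [P, C, L, R, Q, F, K]
Visit P; enqueue M → queue [C, L, R, Q, F, K, M]
Visit C → queue [L, R, Q, F, K, M]
Visit L → queue [R, Q, F, K, M]
Visit R → queue [Q, F, K, M]
Visit Q → queue [F, K, M]
Visit F; enqueue E → queue [K, M, E]
Visit K → queue [M, E]
Visit M → queue [E]
Visit E → queue []

O → G → I → H → S → J → D → N → P → C → L → R → Q → F → K → M → E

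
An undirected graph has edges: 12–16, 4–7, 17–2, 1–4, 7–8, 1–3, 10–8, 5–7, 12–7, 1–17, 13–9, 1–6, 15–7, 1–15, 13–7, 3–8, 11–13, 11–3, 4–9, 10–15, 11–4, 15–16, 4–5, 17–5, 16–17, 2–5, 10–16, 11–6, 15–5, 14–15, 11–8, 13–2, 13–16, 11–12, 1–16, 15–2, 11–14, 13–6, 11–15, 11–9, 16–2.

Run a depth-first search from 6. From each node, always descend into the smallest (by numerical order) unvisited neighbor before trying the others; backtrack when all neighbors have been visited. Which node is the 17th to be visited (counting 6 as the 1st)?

Visit 6
6 → 1
1 → 3
3 → 8
8 → 7
7 → 4
4 → 5
5 → 2
2 → 13
13 → 9
9 → 11
11 → 12
12 → 16
16 → 10
10 → 15
15 → 14
16 → 17

Visit order: 6, 1, 3, 8, 7, 4, 5, 2, 13, 9, 11, 12, 16, 10, 15, 14, 17

17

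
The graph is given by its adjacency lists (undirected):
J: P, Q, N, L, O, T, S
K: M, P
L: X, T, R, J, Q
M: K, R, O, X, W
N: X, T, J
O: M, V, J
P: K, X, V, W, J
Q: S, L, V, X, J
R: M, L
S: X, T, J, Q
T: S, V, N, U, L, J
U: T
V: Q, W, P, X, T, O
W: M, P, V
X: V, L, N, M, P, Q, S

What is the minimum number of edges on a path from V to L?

2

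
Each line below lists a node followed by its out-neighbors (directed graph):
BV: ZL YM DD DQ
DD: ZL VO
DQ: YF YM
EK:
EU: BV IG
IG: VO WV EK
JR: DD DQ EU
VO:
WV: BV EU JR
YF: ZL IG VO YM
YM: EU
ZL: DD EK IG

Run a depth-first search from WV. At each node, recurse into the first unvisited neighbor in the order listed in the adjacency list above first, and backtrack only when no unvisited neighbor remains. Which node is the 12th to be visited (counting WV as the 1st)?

JR

Visit WV
WV → BV
BV → ZL
ZL → DD
DD → VO
ZL → EK
ZL → IG
BV → YM
YM → EU
BV → DQ
DQ → YF
WV → JR

Visit order: WV, BV, ZL, DD, VO, EK, IG, YM, EU, DQ, YF, JR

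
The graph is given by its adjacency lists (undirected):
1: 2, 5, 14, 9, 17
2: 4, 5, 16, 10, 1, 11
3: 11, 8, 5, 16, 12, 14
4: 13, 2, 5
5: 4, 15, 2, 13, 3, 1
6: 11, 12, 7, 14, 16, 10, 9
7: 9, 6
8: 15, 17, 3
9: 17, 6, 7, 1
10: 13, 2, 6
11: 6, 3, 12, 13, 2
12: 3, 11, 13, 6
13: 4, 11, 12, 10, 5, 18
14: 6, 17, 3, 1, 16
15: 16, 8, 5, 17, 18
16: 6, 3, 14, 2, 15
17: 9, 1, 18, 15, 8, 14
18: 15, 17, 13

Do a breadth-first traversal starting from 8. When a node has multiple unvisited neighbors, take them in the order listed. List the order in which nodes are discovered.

Visit 8; enqueue 15, 17, 3 → queue [15, 17, 3]
Visit 15; enqueue 16, 5, 18 → queue [17, 3, 16, 5, 18]
Visit 17; enqueue 9, 1, 14 → queue [3, 16, 5, 18, 9, 1, 14]
Visit 3; enqueue 11, 12 → queue [16, 5, 18, 9, 1, 14, 11, 12]
Visit 16; enqueue 6, 2 → queue [5, 18, 9, 1, 14, 11, 12, 6, 2]
Visit 5; enqueue 4, 13 → queue [18, 9, 1, 14, 11, 12, 6, 2, 4, 13]
Visit 18 → queue [9, 1, 14, 11, 12, 6, 2, 4, 13]
Visit 9; enqueue 7 → queue [1, 14, 11, 12, 6, 2, 4, 13, 7]
Visit 1 → queue [14, 11, 12, 6, 2, 4, 13, 7]
Visit 14 → queue [11, 12, 6, 2, 4, 13, 7]
Visit 11 → queue [12, 6, 2, 4, 13, 7]
Visit 12 → queue [6, 2, 4, 13, 7]
Visit 6; enqueue 10 → queue [2, 4, 13, 7, 10]
Visit 2 → queue [4, 13, 7, 10]
Visit 4 → queue [13, 7, 10]
Visit 13 → queue [7, 10]
Visit 7 → queue [10]
Visit 10 → queue []

8 → 15 → 17 → 3 → 16 → 5 → 18 → 9 → 1 → 14 → 11 → 12 → 6 → 2 → 4 → 13 → 7 → 10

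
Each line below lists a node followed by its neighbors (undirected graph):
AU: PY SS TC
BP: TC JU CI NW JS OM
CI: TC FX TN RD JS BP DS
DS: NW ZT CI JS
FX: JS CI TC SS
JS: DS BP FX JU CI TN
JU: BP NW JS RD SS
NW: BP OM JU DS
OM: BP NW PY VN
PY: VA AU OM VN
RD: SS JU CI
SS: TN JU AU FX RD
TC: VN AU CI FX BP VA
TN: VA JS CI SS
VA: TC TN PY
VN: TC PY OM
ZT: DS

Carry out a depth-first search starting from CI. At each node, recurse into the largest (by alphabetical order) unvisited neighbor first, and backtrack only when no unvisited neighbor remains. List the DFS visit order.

Visit CI
CI → TN
TN → VA
VA → TC
TC → VN
VN → PY
PY → OM
OM → NW
NW → JU
JU → SS
SS → RD
SS → FX
FX → JS
JS → DS
DS → ZT
JS → BP
SS → AU

CI -> TN -> VA -> TC -> VN -> PY -> OM -> NW -> JU -> SS -> RD -> FX -> JS -> DS -> ZT -> BP -> AU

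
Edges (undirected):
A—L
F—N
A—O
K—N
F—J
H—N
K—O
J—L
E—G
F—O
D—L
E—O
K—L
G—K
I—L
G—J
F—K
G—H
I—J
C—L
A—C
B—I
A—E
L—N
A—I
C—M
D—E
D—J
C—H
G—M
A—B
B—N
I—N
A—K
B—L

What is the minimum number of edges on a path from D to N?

Level 0: D
Level 1: E, J, L
Level 2: A, B, C, F, G, I, K, N, O
Level 3: H, M
N first appears at level 2.

2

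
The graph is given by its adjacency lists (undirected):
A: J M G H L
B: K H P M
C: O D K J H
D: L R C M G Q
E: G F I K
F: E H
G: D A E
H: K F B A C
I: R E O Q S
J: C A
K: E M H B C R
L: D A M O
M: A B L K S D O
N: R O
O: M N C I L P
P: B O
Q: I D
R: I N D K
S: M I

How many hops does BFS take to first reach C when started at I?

Level 0: I
Level 1: E, O, Q, R, S
Level 2: C, D, F, G, K, L, M, N, P
Level 3: A, B, H, J
C first appears at level 2.

2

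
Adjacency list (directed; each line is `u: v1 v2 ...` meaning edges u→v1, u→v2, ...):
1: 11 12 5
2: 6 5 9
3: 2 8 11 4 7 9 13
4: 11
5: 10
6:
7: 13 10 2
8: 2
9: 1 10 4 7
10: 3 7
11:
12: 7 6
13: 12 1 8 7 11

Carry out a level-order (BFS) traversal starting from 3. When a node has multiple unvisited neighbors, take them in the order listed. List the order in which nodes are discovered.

3, 2, 8, 11, 4, 7, 9, 13, 6, 5, 10, 1, 12

Visit 3; enqueue 2, 8, 11, 4, 7, 9, 13 → queue [2, 8, 11, 4, 7, 9, 13]
Visit 2; enqueue 6, 5 → queue [8, 11, 4, 7, 9, 13, 6, 5]
Visit 8 → queue [11, 4, 7, 9, 13, 6, 5]
Visit 11 → queue [4, 7, 9, 13, 6, 5]
Visit 4 → queue [7, 9, 13, 6, 5]
Visit 7; enqueue 10 → queue [9, 13, 6, 5, 10]
Visit 9; enqueue 1 → queue [13, 6, 5, 10, 1]
Visit 13; enqueue 12 → queue [6, 5, 10, 1, 12]
Visit 6 → queue [5, 10, 1, 12]
Visit 5 → queue [10, 1, 12]
Visit 10 → queue [1, 12]
Visit 1 → queue [12]
Visit 12 → queue []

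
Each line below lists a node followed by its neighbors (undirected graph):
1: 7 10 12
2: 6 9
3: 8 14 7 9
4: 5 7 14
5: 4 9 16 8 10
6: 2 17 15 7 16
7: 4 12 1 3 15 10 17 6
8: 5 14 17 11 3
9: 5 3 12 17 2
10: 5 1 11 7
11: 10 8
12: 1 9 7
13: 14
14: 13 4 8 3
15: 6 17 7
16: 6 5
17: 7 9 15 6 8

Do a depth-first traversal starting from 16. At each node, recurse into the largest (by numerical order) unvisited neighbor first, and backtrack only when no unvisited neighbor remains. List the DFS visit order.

Visit 16
16 → 6
6 → 17
17 → 15
15 → 7
7 → 12
12 → 9
9 → 5
5 → 10
10 → 11
11 → 8
8 → 14
14 → 13
14 → 4
14 → 3
10 → 1
9 → 2

16, 6, 17, 15, 7, 12, 9, 5, 10, 11, 8, 14, 13, 4, 3, 1, 2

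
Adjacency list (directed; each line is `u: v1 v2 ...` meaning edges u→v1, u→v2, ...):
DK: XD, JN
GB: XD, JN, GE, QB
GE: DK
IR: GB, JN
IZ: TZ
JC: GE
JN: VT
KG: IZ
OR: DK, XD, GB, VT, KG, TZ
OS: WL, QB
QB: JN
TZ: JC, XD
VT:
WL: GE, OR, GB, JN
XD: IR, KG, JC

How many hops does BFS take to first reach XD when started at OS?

Level 0: OS
Level 1: QB, WL
Level 2: GB, GE, JN, OR
Level 3: DK, KG, TZ, VT, XD
Level 4: IR, IZ, JC
XD first appears at level 3.

3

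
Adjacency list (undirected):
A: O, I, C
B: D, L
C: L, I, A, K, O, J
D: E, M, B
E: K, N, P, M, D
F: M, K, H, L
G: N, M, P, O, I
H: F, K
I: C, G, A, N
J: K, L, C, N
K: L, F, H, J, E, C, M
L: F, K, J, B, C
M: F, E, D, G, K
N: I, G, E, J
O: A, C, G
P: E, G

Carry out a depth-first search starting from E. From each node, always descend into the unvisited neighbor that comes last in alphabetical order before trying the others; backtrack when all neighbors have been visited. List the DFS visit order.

E, P, G, O, C, L, K, M, F, H, D, B, J, N, I, A

Visit E
E → P
P → G
G → O
O → C
C → L
L → K
K → M
M → F
F → H
M → D
D → B
K → J
J → N
N → I
I → A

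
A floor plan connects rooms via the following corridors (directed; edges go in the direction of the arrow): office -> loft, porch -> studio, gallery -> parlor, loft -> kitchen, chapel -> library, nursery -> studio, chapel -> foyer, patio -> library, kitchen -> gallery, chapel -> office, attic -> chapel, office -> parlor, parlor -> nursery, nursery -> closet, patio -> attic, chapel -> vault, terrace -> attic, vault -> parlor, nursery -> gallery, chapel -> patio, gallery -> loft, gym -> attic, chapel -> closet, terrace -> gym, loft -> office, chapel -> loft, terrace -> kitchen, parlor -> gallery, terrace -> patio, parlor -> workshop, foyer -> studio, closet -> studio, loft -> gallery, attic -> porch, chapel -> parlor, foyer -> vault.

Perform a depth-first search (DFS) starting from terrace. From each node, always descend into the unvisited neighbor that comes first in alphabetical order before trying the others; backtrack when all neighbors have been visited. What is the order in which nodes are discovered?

terrace, attic, chapel, closet, studio, foyer, vault, parlor, gallery, loft, kitchen, office, nursery, workshop, library, patio, porch, gym

Visit terrace
terrace → attic
attic → chapel
chapel → closet
closet → studio
chapel → foyer
foyer → vault
vault → parlor
parlor → gallery
gallery → loft
loft → kitchen
loft → office
parlor → nursery
parlor → workshop
chapel → library
chapel → patio
attic → porch
terrace → gym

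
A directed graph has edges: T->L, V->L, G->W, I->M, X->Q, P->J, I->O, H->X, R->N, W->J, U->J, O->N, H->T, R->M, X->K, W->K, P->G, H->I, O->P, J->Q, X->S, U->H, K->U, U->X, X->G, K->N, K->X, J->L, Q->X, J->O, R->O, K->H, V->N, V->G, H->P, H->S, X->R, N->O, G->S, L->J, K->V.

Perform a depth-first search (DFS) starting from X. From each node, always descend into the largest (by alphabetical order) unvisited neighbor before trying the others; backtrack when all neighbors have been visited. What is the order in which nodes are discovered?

X, S, R, O, P, J, Q, L, G, W, K, V, N, U, H, T, I, M

Visit X
X → S
X → R
R → O
O → P
P → J
J → Q
J → L
P → G
G → W
W → K
K → V
V → N
K → U
U → H
H → T
H → I
I → M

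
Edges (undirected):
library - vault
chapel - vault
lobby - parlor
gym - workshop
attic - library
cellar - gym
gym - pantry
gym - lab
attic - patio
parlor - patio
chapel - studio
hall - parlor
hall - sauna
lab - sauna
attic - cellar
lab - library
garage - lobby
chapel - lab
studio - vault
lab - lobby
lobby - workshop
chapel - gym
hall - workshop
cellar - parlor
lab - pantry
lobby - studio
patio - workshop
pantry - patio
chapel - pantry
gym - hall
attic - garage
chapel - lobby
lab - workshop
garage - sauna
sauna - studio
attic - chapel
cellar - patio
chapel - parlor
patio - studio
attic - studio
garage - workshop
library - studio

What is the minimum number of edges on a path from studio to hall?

2

Level 0: studio
Level 1: attic, chapel, library, lobby, patio, sauna, vault
Level 2: cellar, garage, gym, hall, lab, pantry, parlor, workshop
hall first appears at level 2.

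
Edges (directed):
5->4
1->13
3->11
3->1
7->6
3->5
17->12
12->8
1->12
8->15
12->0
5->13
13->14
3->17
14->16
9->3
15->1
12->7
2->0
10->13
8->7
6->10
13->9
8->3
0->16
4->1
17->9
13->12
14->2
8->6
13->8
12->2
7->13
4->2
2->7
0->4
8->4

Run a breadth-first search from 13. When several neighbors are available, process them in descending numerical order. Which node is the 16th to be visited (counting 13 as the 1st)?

Visit 13; enqueue 14, 12, 9, 8 → queue [14, 12, 9, 8]
Visit 14; enqueue 16, 2 → queue [12, 9, 8, 16, 2]
Visit 12; enqueue 7, 0 → queue [9, 8, 16, 2, 7, 0]
Visit 9; enqueue 3 → queue [8, 16, 2, 7, 0, 3]
Visit 8; enqueue 15, 6, 4 → queue [16, 2, 7, 0, 3, 15, 6, 4]
Visit 16 → queue [2, 7, 0, 3, 15, 6, 4]
Visit 2 → queue [7, 0, 3, 15, 6, 4]
Visit 7 → queue [0, 3, 15, 6, 4]
Visit 0 → queue [3, 15, 6, 4]
Visit 3; enqueue 17, 11, 5, 1 → queue [15, 6, 4, 17, 11, 5, 1]
Visit 15 → queue [6, 4, 17, 11, 5, 1]
Visit 6; enqueue 10 → queue [4, 17, 11, 5, 1, 10]
Visit 4 → queue [17, 11, 5, 1, 10]
Visit 17 → queue [11, 5, 1, 10]
Visit 11 → queue [5, 1, 10]
Visit 5 → queue [1, 10]
Visit 1 → queue [10]
Visit 10 → queue []

Visit order: 13, 14, 12, 9, 8, 16, 2, 7, 0, 3, 15, 6, 4, 17, 11, 5, 1, 10

5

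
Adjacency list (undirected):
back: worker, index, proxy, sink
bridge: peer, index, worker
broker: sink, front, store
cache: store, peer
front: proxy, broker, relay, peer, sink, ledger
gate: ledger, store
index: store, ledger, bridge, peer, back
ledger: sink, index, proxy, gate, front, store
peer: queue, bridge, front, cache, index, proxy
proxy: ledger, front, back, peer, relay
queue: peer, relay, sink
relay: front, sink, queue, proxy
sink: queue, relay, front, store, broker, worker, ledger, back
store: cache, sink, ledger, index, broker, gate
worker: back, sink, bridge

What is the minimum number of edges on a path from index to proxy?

Level 0: index
Level 1: back, bridge, ledger, peer, store
Level 2: broker, cache, front, gate, proxy, queue, sink, worker
Level 3: relay
proxy first appears at level 2.

2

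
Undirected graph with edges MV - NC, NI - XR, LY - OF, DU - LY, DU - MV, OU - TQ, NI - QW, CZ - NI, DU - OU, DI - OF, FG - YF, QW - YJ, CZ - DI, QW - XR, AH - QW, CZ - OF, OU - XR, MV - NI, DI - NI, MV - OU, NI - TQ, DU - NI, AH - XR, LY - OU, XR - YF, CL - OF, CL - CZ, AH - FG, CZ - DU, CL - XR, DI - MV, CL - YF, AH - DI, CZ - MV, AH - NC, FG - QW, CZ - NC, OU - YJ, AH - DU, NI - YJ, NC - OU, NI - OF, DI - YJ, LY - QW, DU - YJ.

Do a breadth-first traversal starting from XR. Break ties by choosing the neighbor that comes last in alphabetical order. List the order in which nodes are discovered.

XR YF QW OU NI CL AH FG YJ LY TQ NC MV DU OF DI CZ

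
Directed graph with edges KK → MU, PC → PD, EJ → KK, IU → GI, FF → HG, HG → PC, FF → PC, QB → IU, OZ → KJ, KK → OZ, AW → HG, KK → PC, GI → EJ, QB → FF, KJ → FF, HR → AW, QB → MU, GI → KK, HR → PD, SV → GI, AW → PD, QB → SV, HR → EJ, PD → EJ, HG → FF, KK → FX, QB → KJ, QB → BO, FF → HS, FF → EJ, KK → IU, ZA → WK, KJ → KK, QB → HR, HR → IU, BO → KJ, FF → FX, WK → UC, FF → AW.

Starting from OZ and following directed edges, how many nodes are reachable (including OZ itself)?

14

BFS from OZ visits: OZ, KJ, FF, KK, AW, EJ, FX, HG, HS, PC, IU, MU, PD, GI
Reachable nodes: 14 of 21 total.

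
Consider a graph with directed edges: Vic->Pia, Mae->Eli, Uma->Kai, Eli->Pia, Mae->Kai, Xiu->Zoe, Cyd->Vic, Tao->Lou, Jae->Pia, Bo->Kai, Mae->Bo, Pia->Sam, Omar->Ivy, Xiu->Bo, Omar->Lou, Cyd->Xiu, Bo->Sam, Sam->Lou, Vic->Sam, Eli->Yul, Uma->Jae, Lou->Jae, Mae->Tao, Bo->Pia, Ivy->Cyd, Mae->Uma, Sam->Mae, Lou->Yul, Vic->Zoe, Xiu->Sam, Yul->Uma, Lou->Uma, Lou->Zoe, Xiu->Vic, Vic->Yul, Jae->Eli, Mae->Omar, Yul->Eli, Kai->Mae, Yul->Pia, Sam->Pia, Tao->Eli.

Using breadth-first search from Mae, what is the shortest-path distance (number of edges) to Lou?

2

Level 0: Mae
Level 1: Bo, Eli, Kai, Omar, Tao, Uma
Level 2: Ivy, Jae, Lou, Pia, Sam, Yul
Level 3: Cyd, Zoe
Level 4: Vic, Xiu
Lou first appears at level 2.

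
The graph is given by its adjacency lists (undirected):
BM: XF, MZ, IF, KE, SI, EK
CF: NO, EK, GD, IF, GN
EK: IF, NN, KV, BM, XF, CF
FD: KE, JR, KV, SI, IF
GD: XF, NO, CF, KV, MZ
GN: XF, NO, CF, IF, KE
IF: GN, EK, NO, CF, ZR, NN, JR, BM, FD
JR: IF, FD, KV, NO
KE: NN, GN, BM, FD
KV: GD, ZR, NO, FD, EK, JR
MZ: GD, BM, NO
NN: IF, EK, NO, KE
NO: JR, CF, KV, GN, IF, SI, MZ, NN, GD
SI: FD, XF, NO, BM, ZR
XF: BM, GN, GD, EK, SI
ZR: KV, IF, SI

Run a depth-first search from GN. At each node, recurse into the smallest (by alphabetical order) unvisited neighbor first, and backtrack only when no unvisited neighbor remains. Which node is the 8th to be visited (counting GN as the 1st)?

KV

Visit GN
GN → CF
CF → EK
EK → BM
BM → IF
IF → FD
FD → JR
JR → KV
KV → GD
GD → MZ
MZ → NO
NO → NN
NN → KE
NO → SI
SI → XF
SI → ZR

Visit order: GN, CF, EK, BM, IF, FD, JR, KV, GD, MZ, NO, NN, KE, SI, XF, ZR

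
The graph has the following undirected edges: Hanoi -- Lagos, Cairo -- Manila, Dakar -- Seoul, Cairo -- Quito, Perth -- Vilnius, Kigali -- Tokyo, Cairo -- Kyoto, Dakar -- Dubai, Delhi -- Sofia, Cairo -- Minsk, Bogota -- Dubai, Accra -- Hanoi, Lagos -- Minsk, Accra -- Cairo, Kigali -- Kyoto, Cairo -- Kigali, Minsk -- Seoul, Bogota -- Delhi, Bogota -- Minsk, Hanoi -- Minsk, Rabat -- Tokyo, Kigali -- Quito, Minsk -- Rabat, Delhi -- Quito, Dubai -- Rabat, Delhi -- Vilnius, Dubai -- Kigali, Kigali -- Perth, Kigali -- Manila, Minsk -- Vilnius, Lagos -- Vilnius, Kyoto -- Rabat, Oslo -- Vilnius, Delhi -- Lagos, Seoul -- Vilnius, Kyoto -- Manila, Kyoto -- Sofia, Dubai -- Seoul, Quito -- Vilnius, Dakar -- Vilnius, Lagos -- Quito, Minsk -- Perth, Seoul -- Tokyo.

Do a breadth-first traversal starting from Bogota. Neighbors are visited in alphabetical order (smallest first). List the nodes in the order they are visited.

Visit Bogota; enqueue Delhi, Dubai, Minsk → queue [Delhi, Dubai, Minsk]
Visit Delhi; enqueue Lagos, Quito, Sofia, Vilnius → queue [Dubai, Minsk, Lagos, Quito, Sofia, Vilnius]
Visit Dubai; enqueue Dakar, Kigali, Rabat, Seoul → queue [Minsk, Lagos, Quito, Sofia, Vilnius, Dakar, Kigali, Rabat, Seoul]
Visit Minsk; enqueue Cairo, Hanoi, Perth → queue [Lagos, Quito, Sofia, Vilnius, Dakar, Kigali, Rabat, Seoul, Cairo, Hanoi, Perth]
Visit Lagos → queue [Quito, Sofia, Vilnius, Dakar, Kigali, Rabat, Seoul, Cairo, Hanoi, Perth]
Visit Quito → queue [Sofia, Vilnius, Dakar, Kigali, Rabat, Seoul, Cairo, Hanoi, Perth]
Visit Sofia; enqueue Kyoto → queue [Vilnius, Dakar, Kigali, Rabat, Seoul, Cairo, Hanoi, Perth, Kyoto]
Visit Vilnius; enqueue Oslo → queue [Dakar, Kigali, Rabat, Seoul, Cairo, Hanoi, Perth, Kyoto, Oslo]
Visit Dakar → queue [Kigali, Rabat, Seoul, Cairo, Hanoi, Perth, Kyoto, Oslo]
Visit Kigali; enqueue Manila, Tokyo → queue [Rabat, Seoul, Cairo, Hanoi, Perth, Kyoto, Oslo, Manila, Tokyo]
Visit Rabat → queue [Seoul, Cairo, Hanoi, Perth, Kyoto, Oslo, Manila, Tokyo]
Visit Seoul → queue [Cairo, Hanoi, Perth, Kyoto, Oslo, Manila, Tokyo]
Visit Cairo; enqueue Accra → queue [Hanoi, Perth, Kyoto, Oslo, Manila, Tokyo, Accra]
Visit Hanoi → queue [Perth, Kyoto, Oslo, Manila, Tokyo, Accra]
Visit Perth → queue [Kyoto, Oslo, Manila, Tokyo, Accra]
Visit Kyoto → queue [Oslo, Manila, Tokyo, Accra]
Visit Oslo → queue [Manila, Tokyo, Accra]
Visit Manila → queue [Tokyo, Accra]
Visit Tokyo → queue [Accra]
Visit Accra → queue []

Bogota → Delhi → Dubai → Minsk → Lagos → Quito → Sofia → Vilnius → Dakar → Kigali → Rabat → Seoul → Cairo → Hanoi → Perth → Kyoto → Oslo → Manila → Tokyo → Accra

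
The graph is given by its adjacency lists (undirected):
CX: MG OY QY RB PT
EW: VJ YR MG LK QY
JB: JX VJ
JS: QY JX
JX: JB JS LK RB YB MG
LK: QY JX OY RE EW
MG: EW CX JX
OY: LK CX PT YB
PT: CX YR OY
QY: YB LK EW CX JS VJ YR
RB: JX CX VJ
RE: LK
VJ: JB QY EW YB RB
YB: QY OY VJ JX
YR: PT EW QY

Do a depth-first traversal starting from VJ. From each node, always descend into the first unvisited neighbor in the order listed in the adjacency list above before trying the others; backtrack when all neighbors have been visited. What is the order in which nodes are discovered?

VJ JB JX JS QY YB OY LK RE EW YR PT CX MG RB

Visit VJ
VJ → JB
JB → JX
JX → JS
JS → QY
QY → YB
YB → OY
OY → LK
LK → RE
LK → EW
EW → YR
YR → PT
PT → CX
CX → MG
CX → RB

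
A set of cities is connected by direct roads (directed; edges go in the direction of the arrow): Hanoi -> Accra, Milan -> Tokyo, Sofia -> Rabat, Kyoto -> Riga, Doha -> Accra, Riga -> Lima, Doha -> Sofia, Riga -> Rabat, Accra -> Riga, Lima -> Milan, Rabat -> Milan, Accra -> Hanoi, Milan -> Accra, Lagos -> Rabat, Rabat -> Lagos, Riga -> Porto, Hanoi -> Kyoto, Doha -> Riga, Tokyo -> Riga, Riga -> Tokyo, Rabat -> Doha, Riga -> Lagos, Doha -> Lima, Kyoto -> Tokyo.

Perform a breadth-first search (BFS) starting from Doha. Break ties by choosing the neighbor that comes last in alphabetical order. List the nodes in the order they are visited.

Doha → Sofia → Riga → Lima → Accra → Rabat → Tokyo → Porto → Lagos → Milan → Hanoi → Kyoto

Visit Doha; enqueue Sofia, Riga, Lima, Accra → queue [Sofia, Riga, Lima, Accra]
Visit Sofia; enqueue Rabat → queue [Riga, Lima, Accra, Rabat]
Visit Riga; enqueue Tokyo, Porto, Lagos → queue [Lima, Accra, Rabat, Tokyo, Porto, Lagos]
Visit Lima; enqueue Milan → queue [Accra, Rabat, Tokyo, Porto, Lagos, Milan]
Visit Accra; enqueue Hanoi → queue [Rabat, Tokyo, Porto, Lagos, Milan, Hanoi]
Visit Rabat → queue [Tokyo, Porto, Lagos, Milan, Hanoi]
Visit Tokyo → queue [Porto, Lagos, Milan, Hanoi]
Visit Porto → queue [Lagos, Milan, Hanoi]
Visit Lagos → queue [Milan, Hanoi]
Visit Milan → queue [Hanoi]
Visit Hanoi; enqueue Kyoto → queue [Kyoto]
Visit Kyoto → queue []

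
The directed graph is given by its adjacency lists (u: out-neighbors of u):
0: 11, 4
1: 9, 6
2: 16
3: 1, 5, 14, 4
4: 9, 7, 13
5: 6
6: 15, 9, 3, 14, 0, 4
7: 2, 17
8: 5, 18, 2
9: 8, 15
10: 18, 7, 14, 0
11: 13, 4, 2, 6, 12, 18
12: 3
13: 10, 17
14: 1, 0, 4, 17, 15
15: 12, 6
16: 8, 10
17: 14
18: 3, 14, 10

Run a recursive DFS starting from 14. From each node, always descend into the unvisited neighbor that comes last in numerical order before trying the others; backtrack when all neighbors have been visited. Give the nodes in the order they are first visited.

Visit 14
14 → 17
14 → 15
15 → 12
12 → 3
3 → 5
5 → 6
6 → 9
9 → 8
8 → 18
18 → 10
10 → 7
7 → 2
2 → 16
10 → 0
0 → 11
11 → 13
11 → 4
3 → 1

14, 17, 15, 12, 3, 5, 6, 9, 8, 18, 10, 7, 2, 16, 0, 11, 13, 4, 1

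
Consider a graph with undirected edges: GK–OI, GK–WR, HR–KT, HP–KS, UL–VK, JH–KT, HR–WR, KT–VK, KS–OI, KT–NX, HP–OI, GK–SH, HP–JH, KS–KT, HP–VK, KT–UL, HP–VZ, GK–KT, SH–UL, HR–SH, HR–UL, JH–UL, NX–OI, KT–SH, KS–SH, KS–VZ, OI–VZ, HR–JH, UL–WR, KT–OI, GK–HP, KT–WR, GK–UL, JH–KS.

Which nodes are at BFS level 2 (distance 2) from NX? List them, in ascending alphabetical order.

Level 0: NX
Level 1: KT, OI
Level 2: GK, HP, HR, JH, KS, SH, UL, VK, VZ, WR

GK, HP, HR, JH, KS, SH, UL, VK, VZ, WR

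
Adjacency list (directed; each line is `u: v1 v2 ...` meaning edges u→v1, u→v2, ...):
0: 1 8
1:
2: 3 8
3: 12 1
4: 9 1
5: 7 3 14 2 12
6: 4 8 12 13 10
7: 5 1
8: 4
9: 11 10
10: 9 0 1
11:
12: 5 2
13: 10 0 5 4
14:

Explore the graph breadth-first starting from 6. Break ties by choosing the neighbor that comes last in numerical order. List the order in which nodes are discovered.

6, 13, 12, 10, 8, 4, 5, 0, 2, 9, 1, 14, 7, 3, 11

Visit 6; enqueue 13, 12, 10, 8, 4 → queue [13, 12, 10, 8, 4]
Visit 13; enqueue 5, 0 → queue [12, 10, 8, 4, 5, 0]
Visit 12; enqueue 2 → queue [10, 8, 4, 5, 0, 2]
Visit 10; enqueue 9, 1 → queue [8, 4, 5, 0, 2, 9, 1]
Visit 8 → queue [4, 5, 0, 2, 9, 1]
Visit 4 → queue [5, 0, 2, 9, 1]
Visit 5; enqueue 14, 7, 3 → queue [0, 2, 9, 1, 14, 7, 3]
Visit 0 → queue [2, 9, 1, 14, 7, 3]
Visit 2 → queue [9, 1, 14, 7, 3]
Visit 9; enqueue 11 → queue [1, 14, 7, 3, 11]
Visit 1 → queue [14, 7, 3, 11]
Visit 14 → queue [7, 3, 11]
Visit 7 → queue [3, 11]
Visit 3 → queue [11]
Visit 11 → queue []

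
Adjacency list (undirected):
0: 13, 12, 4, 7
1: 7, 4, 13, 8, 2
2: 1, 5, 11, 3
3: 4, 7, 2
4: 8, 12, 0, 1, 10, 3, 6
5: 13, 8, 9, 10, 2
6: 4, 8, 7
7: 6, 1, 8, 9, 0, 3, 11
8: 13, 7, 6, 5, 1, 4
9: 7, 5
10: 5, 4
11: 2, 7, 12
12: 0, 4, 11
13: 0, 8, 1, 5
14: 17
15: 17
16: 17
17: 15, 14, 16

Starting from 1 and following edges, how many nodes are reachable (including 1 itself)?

14

BFS from 1 visits: 1, 7, 4, 13, 8, 2, 6, 9, 0, 3, 11, 12, 10, 5
Reachable nodes: 14 of 18 total.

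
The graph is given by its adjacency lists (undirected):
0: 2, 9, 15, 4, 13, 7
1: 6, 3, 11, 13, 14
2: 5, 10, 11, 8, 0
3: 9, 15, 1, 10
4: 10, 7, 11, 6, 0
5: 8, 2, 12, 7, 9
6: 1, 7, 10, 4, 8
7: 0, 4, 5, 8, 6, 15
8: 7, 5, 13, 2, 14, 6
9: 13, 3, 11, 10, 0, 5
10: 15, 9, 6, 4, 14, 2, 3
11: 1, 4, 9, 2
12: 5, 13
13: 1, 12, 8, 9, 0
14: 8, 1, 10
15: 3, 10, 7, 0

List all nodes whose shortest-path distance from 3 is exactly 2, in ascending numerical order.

0, 2, 4, 5, 6, 7, 11, 13, 14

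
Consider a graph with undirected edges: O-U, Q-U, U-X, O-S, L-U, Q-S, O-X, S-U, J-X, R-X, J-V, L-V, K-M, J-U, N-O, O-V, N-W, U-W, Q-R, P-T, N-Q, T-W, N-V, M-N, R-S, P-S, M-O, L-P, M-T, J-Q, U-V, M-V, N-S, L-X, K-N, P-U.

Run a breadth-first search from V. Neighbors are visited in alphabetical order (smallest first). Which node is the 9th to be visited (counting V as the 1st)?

X

Visit V; enqueue J, L, M, N, O, U → queue [J, L, M, N, O, U]
Visit J; enqueue Q, X → queue [L, M, N, O, U, Q, X]
Visit L; enqueue P → queue [M, N, O, U, Q, X, P]
Visit M; enqueue K, T → queue [N, O, U, Q, X, P, K, T]
Visit N; enqueue S, W → queue [O, U, Q, X, P, K, T, S, W]
Visit O → queue [U, Q, X, P, K, T, S, W]
Visit U → queue [Q, X, P, K, T, S, W]
Visit Q; enqueue R → queue [X, P, K, T, S, W, R]
Visit X → queue [P, K, T, S, W, R]
Visit P → queue [K, T, S, W, R]
Visit K → queue [T, S, W, R]
Visit T → queue [S, W, R]
Visit S → queue [W, R]
Visit W → queue [R]
Visit R → queue []

Visit order: V, J, L, M, N, O, U, Q, X, P, K, T, S, W, R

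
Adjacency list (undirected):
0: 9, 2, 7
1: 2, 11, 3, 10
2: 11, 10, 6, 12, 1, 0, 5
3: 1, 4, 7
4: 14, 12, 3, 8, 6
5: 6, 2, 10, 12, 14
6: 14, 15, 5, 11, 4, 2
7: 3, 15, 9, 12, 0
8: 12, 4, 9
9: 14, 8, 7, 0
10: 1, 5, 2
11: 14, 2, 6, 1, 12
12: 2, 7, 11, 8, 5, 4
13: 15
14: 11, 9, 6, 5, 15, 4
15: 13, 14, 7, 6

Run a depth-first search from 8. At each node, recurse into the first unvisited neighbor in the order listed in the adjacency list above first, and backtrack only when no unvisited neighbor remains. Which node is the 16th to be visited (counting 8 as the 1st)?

Visit 8
8 → 12
12 → 2
2 → 11
11 → 14
14 → 9
9 → 7
7 → 3
3 → 1
1 → 10
10 → 5
5 → 6
6 → 15
15 → 13
6 → 4
7 → 0

Visit order: 8, 12, 2, 11, 14, 9, 7, 3, 1, 10, 5, 6, 15, 13, 4, 0

0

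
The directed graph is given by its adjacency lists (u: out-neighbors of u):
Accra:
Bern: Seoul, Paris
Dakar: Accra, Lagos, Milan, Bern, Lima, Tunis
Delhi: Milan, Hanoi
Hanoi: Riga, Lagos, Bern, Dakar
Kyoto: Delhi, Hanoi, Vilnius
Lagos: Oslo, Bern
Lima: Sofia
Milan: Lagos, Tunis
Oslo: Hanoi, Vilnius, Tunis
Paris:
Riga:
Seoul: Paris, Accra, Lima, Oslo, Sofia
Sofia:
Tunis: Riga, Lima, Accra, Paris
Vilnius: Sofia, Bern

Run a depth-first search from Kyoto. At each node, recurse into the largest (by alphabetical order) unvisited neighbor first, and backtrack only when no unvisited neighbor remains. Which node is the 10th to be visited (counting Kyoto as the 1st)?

Lima

Visit Kyoto
Kyoto → Vilnius
Vilnius → Sofia
Vilnius → Bern
Bern → Seoul
Seoul → Paris
Seoul → Oslo
Oslo → Tunis
Tunis → Riga
Tunis → Lima
Tunis → Accra
Oslo → Hanoi
Hanoi → Lagos
Hanoi → Dakar
Dakar → Milan
Kyoto → Delhi

Visit order: Kyoto, Vilnius, Sofia, Bern, Seoul, Paris, Oslo, Tunis, Riga, Lima, Accra, Hanoi, Lagos, Dakar, Milan, Delhi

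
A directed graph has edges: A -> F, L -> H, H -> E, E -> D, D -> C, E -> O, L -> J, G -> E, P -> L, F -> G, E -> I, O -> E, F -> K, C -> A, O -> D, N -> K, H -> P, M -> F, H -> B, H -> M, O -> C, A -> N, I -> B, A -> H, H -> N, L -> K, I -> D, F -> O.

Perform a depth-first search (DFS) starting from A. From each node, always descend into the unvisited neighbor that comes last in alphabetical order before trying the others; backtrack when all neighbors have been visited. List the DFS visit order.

Visit A
A → N
N → K
A → H
H → P
P → L
L → J
H → M
M → F
F → O
O → E
E → I
I → D
D → C
I → B
F → G

A, N, K, H, P, L, J, M, F, O, E, I, D, C, B, G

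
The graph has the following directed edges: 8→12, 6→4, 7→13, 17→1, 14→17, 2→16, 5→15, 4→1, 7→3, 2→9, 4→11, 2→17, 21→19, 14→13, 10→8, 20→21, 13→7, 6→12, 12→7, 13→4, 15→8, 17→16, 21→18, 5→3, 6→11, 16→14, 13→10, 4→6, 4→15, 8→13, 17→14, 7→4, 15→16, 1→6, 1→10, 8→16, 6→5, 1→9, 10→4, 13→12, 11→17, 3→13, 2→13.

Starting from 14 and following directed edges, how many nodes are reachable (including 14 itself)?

BFS from 14 visits: 14, 13, 17, 4, 7, 10, 12, 1, 16, 6, 11, 15, 3, 8, 9, 5
Reachable nodes: 16 of 21 total.

16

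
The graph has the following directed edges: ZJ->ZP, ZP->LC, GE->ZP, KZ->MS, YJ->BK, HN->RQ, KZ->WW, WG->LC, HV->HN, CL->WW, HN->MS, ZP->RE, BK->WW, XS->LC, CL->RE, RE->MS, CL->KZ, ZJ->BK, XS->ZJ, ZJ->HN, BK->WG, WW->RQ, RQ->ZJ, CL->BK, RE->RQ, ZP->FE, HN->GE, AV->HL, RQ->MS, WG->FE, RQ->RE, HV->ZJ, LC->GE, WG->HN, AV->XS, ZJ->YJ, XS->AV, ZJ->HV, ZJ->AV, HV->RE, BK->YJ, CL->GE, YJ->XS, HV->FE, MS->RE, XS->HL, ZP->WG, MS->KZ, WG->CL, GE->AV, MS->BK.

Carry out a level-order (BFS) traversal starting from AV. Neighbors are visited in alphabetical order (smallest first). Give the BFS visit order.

AV, HL, XS, LC, ZJ, GE, BK, HN, HV, YJ, ZP, WG, WW, MS, RQ, FE, RE, CL, KZ

Visit AV; enqueue HL, XS → queue [HL, XS]
Visit HL → queue [XS]
Visit XS; enqueue LC, ZJ → queue [LC, ZJ]
Visit LC; enqueue GE → queue [ZJ, GE]
Visit ZJ; enqueue BK, HN, HV, YJ, ZP → queue [GE, BK, HN, HV, YJ, ZP]
Visit GE → queue [BK, HN, HV, YJ, ZP]
Visit BK; enqueue WG, WW → queue [HN, HV, YJ, ZP, WG, WW]
Visit HN; enqueue MS, RQ → queue [HV, YJ, ZP, WG, WW, MS, RQ]
Visit HV; enqueue FE, RE → queue [YJ, ZP, WG, WW, MS, RQ, FE, RE]
Visit YJ → queue [ZP, WG, WW, MS, RQ, FE, RE]
Visit ZP → queue [WG, WW, MS, RQ, FE, RE]
Visit WG; enqueue CL → queue [WW, MS, RQ, FE, RE, CL]
Visit WW → queue [MS, RQ, FE, RE, CL]
Visit MS; enqueue KZ → queue [RQ, FE, RE, CL, KZ]
Visit RQ → queue [FE, RE, CL, KZ]
Visit FE → queue [RE, CL, KZ]
Visit RE → queue [CL, KZ]
Visit CL → queue [KZ]
Visit KZ → queue []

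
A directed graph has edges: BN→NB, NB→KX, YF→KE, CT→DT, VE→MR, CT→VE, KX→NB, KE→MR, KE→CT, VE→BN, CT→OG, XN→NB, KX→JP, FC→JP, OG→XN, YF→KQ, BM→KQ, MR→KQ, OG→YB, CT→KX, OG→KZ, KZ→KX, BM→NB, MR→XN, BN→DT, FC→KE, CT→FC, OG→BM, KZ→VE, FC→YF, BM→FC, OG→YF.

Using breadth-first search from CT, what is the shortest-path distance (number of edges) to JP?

2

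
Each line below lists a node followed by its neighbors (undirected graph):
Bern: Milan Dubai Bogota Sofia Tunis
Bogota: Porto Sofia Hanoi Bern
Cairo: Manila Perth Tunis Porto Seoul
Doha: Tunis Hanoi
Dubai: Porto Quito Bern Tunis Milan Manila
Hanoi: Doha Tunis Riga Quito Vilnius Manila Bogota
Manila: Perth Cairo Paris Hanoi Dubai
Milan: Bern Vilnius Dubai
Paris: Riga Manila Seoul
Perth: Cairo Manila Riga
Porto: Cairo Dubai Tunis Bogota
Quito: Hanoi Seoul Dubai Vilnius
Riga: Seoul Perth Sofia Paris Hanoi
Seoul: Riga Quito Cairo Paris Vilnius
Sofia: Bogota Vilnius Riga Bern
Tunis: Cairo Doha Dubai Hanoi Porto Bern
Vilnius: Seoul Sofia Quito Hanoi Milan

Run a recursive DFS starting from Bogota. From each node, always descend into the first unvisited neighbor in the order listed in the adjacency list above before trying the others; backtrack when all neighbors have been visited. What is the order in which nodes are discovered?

Bogota → Porto → Cairo → Manila → Perth → Riga → Seoul → Quito → Hanoi → Doha → Tunis → Dubai → Bern → Milan → Vilnius → Sofia → Paris

Visit Bogota
Bogota → Porto
Porto → Cairo
Cairo → Manila
Manila → Perth
Perth → Riga
Riga → Seoul
Seoul → Quito
Quito → Hanoi
Hanoi → Doha
Doha → Tunis
Tunis → Dubai
Dubai → Bern
Bern → Milan
Milan → Vilnius
Vilnius → Sofia
Seoul → Paris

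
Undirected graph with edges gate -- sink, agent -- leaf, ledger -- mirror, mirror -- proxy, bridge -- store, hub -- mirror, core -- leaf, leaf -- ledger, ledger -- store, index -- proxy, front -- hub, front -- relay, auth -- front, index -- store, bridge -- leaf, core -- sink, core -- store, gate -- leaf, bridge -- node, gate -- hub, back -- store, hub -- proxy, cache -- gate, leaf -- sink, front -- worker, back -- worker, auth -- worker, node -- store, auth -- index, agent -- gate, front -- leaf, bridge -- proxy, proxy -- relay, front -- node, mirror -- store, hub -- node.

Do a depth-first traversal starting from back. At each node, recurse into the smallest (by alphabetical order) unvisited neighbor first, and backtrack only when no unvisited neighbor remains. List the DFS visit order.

back store bridge leaf agent gate cache hub front auth index proxy mirror ledger relay worker node sink core

Visit back
back → store
store → bridge
bridge → leaf
leaf → agent
agent → gate
gate → cache
gate → hub
hub → front
front → auth
auth → index
index → proxy
proxy → mirror
mirror → ledger
proxy → relay
auth → worker
front → node
gate → sink
sink → core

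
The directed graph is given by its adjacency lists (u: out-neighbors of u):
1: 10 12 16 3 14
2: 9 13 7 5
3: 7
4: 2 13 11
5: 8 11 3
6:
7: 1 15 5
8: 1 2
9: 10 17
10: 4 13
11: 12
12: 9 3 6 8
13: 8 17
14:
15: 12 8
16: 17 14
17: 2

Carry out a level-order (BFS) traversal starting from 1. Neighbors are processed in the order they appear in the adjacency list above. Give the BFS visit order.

1, 10, 12, 16, 3, 14, 4, 13, 9, 6, 8, 17, 7, 2, 11, 15, 5

Visit 1; enqueue 10, 12, 16, 3, 14 → queue [10, 12, 16, 3, 14]
Visit 10; enqueue 4, 13 → queue [12, 16, 3, 14, 4, 13]
Visit 12; enqueue 9, 6, 8 → queue [16, 3, 14, 4, 13, 9, 6, 8]
Visit 16; enqueue 17 → queue [3, 14, 4, 13, 9, 6, 8, 17]
Visit 3; enqueue 7 → queue [14, 4, 13, 9, 6, 8, 17, 7]
Visit 14 → queue [4, 13, 9, 6, 8, 17, 7]
Visit 4; enqueue 2, 11 → queue [13, 9, 6, 8, 17, 7, 2, 11]
Visit 13 → queue [9, 6, 8, 17, 7, 2, 11]
Visit 9 → queue [6, 8, 17, 7, 2, 11]
Visit 6 → queue [8, 17, 7, 2, 11]
Visit 8 → queue [17, 7, 2, 11]
Visit 17 → queue [7, 2, 11]
Visit 7; enqueue 15, 5 → queue [2, 11, 15, 5]
Visit 2 → queue [11, 15, 5]
Visit 11 → queue [15, 5]
Visit 15 → queue [5]
Visit 5 → queue []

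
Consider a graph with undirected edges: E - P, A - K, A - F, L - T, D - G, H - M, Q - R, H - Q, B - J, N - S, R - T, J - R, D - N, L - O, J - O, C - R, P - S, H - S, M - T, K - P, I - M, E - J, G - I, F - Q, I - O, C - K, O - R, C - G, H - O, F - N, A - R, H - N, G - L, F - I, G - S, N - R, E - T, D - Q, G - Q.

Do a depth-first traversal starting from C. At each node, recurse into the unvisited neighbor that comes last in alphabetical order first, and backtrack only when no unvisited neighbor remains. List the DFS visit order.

Visit C
C → R
R → T
T → M
M → I
I → O
O → L
L → G
G → S
S → P
P → K
K → A
A → F
F → Q
Q → H
H → N
N → D
P → E
E → J
J → B

C -> R -> T -> M -> I -> O -> L -> G -> S -> P -> K -> A -> F -> Q -> H -> N -> D -> E -> J -> B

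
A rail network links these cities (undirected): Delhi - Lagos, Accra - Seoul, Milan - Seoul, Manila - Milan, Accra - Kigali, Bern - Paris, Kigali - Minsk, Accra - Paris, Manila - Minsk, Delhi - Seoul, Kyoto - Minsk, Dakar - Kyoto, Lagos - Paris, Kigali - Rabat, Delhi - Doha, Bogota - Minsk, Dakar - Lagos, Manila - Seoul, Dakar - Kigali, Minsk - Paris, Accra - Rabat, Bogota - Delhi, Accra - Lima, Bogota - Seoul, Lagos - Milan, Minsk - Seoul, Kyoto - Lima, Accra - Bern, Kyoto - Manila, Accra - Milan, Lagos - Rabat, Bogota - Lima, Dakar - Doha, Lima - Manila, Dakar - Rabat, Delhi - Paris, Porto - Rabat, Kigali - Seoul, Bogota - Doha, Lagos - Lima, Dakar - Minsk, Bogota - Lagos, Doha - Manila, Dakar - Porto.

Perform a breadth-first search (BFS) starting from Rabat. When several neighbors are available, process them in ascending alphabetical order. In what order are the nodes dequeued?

Rabat → Accra → Dakar → Kigali → Lagos → Porto → Bern → Lima → Milan → Paris → Seoul → Doha → Kyoto → Minsk → Bogota → Delhi → Manila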